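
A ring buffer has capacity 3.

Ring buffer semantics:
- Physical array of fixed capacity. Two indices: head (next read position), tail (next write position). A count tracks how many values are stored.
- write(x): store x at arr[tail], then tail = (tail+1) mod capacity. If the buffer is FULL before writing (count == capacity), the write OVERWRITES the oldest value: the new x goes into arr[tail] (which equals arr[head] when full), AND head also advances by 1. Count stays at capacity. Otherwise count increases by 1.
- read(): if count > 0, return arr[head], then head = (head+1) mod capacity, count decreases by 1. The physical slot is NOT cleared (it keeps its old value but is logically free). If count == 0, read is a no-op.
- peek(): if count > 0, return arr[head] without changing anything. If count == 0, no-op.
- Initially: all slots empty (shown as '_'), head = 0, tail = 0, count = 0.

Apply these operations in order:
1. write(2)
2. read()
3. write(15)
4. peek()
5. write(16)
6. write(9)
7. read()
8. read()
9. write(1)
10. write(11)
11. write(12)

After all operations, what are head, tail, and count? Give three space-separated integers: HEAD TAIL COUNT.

After op 1 (write(2)): arr=[2 _ _] head=0 tail=1 count=1
After op 2 (read()): arr=[2 _ _] head=1 tail=1 count=0
After op 3 (write(15)): arr=[2 15 _] head=1 tail=2 count=1
After op 4 (peek()): arr=[2 15 _] head=1 tail=2 count=1
After op 5 (write(16)): arr=[2 15 16] head=1 tail=0 count=2
After op 6 (write(9)): arr=[9 15 16] head=1 tail=1 count=3
After op 7 (read()): arr=[9 15 16] head=2 tail=1 count=2
After op 8 (read()): arr=[9 15 16] head=0 tail=1 count=1
After op 9 (write(1)): arr=[9 1 16] head=0 tail=2 count=2
After op 10 (write(11)): arr=[9 1 11] head=0 tail=0 count=3
After op 11 (write(12)): arr=[12 1 11] head=1 tail=1 count=3

Answer: 1 1 3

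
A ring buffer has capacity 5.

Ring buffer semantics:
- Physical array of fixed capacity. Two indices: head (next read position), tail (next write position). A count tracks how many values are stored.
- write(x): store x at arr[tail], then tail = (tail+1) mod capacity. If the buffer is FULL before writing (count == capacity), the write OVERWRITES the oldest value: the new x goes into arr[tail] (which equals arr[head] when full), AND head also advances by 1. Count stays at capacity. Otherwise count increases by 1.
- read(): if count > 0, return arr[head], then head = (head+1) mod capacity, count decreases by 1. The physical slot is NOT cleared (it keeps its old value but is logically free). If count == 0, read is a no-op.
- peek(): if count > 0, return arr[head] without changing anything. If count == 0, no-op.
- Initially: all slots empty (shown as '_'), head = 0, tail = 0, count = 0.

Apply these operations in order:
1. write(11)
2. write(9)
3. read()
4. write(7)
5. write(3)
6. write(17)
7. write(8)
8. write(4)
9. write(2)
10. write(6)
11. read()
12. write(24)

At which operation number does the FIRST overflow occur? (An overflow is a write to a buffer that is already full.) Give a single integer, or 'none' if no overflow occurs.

After op 1 (write(11)): arr=[11 _ _ _ _] head=0 tail=1 count=1
After op 2 (write(9)): arr=[11 9 _ _ _] head=0 tail=2 count=2
After op 3 (read()): arr=[11 9 _ _ _] head=1 tail=2 count=1
After op 4 (write(7)): arr=[11 9 7 _ _] head=1 tail=3 count=2
After op 5 (write(3)): arr=[11 9 7 3 _] head=1 tail=4 count=3
After op 6 (write(17)): arr=[11 9 7 3 17] head=1 tail=0 count=4
After op 7 (write(8)): arr=[8 9 7 3 17] head=1 tail=1 count=5
After op 8 (write(4)): arr=[8 4 7 3 17] head=2 tail=2 count=5
After op 9 (write(2)): arr=[8 4 2 3 17] head=3 tail=3 count=5
After op 10 (write(6)): arr=[8 4 2 6 17] head=4 tail=4 count=5
After op 11 (read()): arr=[8 4 2 6 17] head=0 tail=4 count=4
After op 12 (write(24)): arr=[8 4 2 6 24] head=0 tail=0 count=5

Answer: 8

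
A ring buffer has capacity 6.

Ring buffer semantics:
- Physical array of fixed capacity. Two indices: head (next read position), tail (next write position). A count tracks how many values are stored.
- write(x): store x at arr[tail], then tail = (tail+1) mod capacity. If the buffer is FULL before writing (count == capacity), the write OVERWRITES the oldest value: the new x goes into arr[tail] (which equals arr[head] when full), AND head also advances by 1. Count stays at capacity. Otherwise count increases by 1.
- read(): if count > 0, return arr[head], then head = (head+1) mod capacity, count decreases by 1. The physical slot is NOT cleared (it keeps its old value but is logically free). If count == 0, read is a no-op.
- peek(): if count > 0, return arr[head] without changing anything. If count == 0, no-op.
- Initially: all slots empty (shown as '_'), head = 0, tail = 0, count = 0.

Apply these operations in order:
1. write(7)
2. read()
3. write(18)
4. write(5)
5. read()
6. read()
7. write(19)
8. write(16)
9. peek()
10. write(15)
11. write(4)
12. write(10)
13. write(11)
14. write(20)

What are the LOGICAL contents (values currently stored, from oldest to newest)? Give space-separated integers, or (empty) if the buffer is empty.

After op 1 (write(7)): arr=[7 _ _ _ _ _] head=0 tail=1 count=1
After op 2 (read()): arr=[7 _ _ _ _ _] head=1 tail=1 count=0
After op 3 (write(18)): arr=[7 18 _ _ _ _] head=1 tail=2 count=1
After op 4 (write(5)): arr=[7 18 5 _ _ _] head=1 tail=3 count=2
After op 5 (read()): arr=[7 18 5 _ _ _] head=2 tail=3 count=1
After op 6 (read()): arr=[7 18 5 _ _ _] head=3 tail=3 count=0
After op 7 (write(19)): arr=[7 18 5 19 _ _] head=3 tail=4 count=1
After op 8 (write(16)): arr=[7 18 5 19 16 _] head=3 tail=5 count=2
After op 9 (peek()): arr=[7 18 5 19 16 _] head=3 tail=5 count=2
After op 10 (write(15)): arr=[7 18 5 19 16 15] head=3 tail=0 count=3
After op 11 (write(4)): arr=[4 18 5 19 16 15] head=3 tail=1 count=4
After op 12 (write(10)): arr=[4 10 5 19 16 15] head=3 tail=2 count=5
After op 13 (write(11)): arr=[4 10 11 19 16 15] head=3 tail=3 count=6
After op 14 (write(20)): arr=[4 10 11 20 16 15] head=4 tail=4 count=6

Answer: 16 15 4 10 11 20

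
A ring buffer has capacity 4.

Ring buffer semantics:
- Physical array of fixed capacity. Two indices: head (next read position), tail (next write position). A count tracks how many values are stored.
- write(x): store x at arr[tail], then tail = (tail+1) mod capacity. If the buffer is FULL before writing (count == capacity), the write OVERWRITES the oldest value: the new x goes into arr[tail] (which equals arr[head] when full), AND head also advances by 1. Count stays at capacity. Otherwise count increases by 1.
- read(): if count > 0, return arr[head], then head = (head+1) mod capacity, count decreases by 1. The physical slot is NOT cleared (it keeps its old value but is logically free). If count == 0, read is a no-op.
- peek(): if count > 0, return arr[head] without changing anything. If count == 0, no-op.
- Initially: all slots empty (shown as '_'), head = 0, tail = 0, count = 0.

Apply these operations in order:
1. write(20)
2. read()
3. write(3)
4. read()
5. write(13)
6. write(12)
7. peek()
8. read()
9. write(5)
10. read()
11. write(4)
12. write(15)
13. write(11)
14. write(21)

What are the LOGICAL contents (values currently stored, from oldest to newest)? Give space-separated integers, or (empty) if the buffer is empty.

Answer: 4 15 11 21

Derivation:
After op 1 (write(20)): arr=[20 _ _ _] head=0 tail=1 count=1
After op 2 (read()): arr=[20 _ _ _] head=1 tail=1 count=0
After op 3 (write(3)): arr=[20 3 _ _] head=1 tail=2 count=1
After op 4 (read()): arr=[20 3 _ _] head=2 tail=2 count=0
After op 5 (write(13)): arr=[20 3 13 _] head=2 tail=3 count=1
After op 6 (write(12)): arr=[20 3 13 12] head=2 tail=0 count=2
After op 7 (peek()): arr=[20 3 13 12] head=2 tail=0 count=2
After op 8 (read()): arr=[20 3 13 12] head=3 tail=0 count=1
After op 9 (write(5)): arr=[5 3 13 12] head=3 tail=1 count=2
After op 10 (read()): arr=[5 3 13 12] head=0 tail=1 count=1
After op 11 (write(4)): arr=[5 4 13 12] head=0 tail=2 count=2
After op 12 (write(15)): arr=[5 4 15 12] head=0 tail=3 count=3
After op 13 (write(11)): arr=[5 4 15 11] head=0 tail=0 count=4
After op 14 (write(21)): arr=[21 4 15 11] head=1 tail=1 count=4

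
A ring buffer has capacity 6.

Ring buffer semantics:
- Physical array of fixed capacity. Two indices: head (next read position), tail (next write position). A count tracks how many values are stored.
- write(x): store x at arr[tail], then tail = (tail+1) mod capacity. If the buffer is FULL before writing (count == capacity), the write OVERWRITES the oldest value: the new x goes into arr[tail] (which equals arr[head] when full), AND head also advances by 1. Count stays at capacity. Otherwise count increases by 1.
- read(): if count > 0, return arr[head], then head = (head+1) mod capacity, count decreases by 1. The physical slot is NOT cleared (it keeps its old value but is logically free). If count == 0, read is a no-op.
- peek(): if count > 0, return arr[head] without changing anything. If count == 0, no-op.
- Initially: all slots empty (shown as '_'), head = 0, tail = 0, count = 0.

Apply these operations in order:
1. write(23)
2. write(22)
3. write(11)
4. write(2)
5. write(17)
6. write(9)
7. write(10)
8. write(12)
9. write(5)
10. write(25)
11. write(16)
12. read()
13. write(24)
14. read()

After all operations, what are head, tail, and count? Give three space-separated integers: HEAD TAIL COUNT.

Answer: 1 0 5

Derivation:
After op 1 (write(23)): arr=[23 _ _ _ _ _] head=0 tail=1 count=1
After op 2 (write(22)): arr=[23 22 _ _ _ _] head=0 tail=2 count=2
After op 3 (write(11)): arr=[23 22 11 _ _ _] head=0 tail=3 count=3
After op 4 (write(2)): arr=[23 22 11 2 _ _] head=0 tail=4 count=4
After op 5 (write(17)): arr=[23 22 11 2 17 _] head=0 tail=5 count=5
After op 6 (write(9)): arr=[23 22 11 2 17 9] head=0 tail=0 count=6
After op 7 (write(10)): arr=[10 22 11 2 17 9] head=1 tail=1 count=6
After op 8 (write(12)): arr=[10 12 11 2 17 9] head=2 tail=2 count=6
After op 9 (write(5)): arr=[10 12 5 2 17 9] head=3 tail=3 count=6
After op 10 (write(25)): arr=[10 12 5 25 17 9] head=4 tail=4 count=6
After op 11 (write(16)): arr=[10 12 5 25 16 9] head=5 tail=5 count=6
After op 12 (read()): arr=[10 12 5 25 16 9] head=0 tail=5 count=5
After op 13 (write(24)): arr=[10 12 5 25 16 24] head=0 tail=0 count=6
After op 14 (read()): arr=[10 12 5 25 16 24] head=1 tail=0 count=5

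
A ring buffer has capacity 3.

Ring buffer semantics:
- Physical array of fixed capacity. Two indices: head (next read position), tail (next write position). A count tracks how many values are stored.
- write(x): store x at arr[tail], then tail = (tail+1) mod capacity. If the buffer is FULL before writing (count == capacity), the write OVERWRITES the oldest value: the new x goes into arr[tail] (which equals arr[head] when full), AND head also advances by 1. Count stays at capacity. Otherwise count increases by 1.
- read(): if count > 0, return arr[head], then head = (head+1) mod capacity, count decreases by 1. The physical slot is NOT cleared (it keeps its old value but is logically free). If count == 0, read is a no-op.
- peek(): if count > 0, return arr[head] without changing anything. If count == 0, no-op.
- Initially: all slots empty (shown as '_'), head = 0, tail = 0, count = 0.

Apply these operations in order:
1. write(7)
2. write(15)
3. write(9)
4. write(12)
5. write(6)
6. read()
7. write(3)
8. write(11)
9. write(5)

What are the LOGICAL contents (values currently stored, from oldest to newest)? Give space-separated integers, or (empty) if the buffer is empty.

Answer: 3 11 5

Derivation:
After op 1 (write(7)): arr=[7 _ _] head=0 tail=1 count=1
After op 2 (write(15)): arr=[7 15 _] head=0 tail=2 count=2
After op 3 (write(9)): arr=[7 15 9] head=0 tail=0 count=3
After op 4 (write(12)): arr=[12 15 9] head=1 tail=1 count=3
After op 5 (write(6)): arr=[12 6 9] head=2 tail=2 count=3
After op 6 (read()): arr=[12 6 9] head=0 tail=2 count=2
After op 7 (write(3)): arr=[12 6 3] head=0 tail=0 count=3
After op 8 (write(11)): arr=[11 6 3] head=1 tail=1 count=3
After op 9 (write(5)): arr=[11 5 3] head=2 tail=2 count=3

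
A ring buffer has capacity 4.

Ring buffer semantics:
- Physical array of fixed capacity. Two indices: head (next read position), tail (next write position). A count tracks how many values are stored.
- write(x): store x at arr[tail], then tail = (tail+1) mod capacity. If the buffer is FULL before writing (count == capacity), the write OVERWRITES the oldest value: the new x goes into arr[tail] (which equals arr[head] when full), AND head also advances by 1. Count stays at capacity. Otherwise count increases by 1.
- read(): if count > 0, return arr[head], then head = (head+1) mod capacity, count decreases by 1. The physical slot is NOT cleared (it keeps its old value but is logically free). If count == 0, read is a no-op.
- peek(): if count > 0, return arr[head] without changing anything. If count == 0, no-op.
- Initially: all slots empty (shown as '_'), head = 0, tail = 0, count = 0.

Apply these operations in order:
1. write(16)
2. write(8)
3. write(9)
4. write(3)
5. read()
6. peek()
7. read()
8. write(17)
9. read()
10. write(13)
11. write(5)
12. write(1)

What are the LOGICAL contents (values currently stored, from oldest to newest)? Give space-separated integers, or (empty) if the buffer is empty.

After op 1 (write(16)): arr=[16 _ _ _] head=0 tail=1 count=1
After op 2 (write(8)): arr=[16 8 _ _] head=0 tail=2 count=2
After op 3 (write(9)): arr=[16 8 9 _] head=0 tail=3 count=3
After op 4 (write(3)): arr=[16 8 9 3] head=0 tail=0 count=4
After op 5 (read()): arr=[16 8 9 3] head=1 tail=0 count=3
After op 6 (peek()): arr=[16 8 9 3] head=1 tail=0 count=3
After op 7 (read()): arr=[16 8 9 3] head=2 tail=0 count=2
After op 8 (write(17)): arr=[17 8 9 3] head=2 tail=1 count=3
After op 9 (read()): arr=[17 8 9 3] head=3 tail=1 count=2
After op 10 (write(13)): arr=[17 13 9 3] head=3 tail=2 count=3
After op 11 (write(5)): arr=[17 13 5 3] head=3 tail=3 count=4
After op 12 (write(1)): arr=[17 13 5 1] head=0 tail=0 count=4

Answer: 17 13 5 1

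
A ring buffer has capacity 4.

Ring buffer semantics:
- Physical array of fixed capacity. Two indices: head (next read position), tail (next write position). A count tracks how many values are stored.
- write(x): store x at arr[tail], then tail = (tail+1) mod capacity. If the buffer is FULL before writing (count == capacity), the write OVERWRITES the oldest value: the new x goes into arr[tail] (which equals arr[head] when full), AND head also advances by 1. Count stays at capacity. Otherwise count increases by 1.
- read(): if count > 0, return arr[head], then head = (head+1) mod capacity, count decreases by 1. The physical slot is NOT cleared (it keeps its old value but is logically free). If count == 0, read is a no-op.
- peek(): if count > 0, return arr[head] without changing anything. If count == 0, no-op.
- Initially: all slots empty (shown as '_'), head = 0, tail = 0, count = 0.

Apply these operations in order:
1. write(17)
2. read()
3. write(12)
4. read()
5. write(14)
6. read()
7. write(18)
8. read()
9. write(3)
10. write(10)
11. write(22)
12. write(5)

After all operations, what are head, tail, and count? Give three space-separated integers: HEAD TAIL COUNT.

Answer: 0 0 4

Derivation:
After op 1 (write(17)): arr=[17 _ _ _] head=0 tail=1 count=1
After op 2 (read()): arr=[17 _ _ _] head=1 tail=1 count=0
After op 3 (write(12)): arr=[17 12 _ _] head=1 tail=2 count=1
After op 4 (read()): arr=[17 12 _ _] head=2 tail=2 count=0
After op 5 (write(14)): arr=[17 12 14 _] head=2 tail=3 count=1
After op 6 (read()): arr=[17 12 14 _] head=3 tail=3 count=0
After op 7 (write(18)): arr=[17 12 14 18] head=3 tail=0 count=1
After op 8 (read()): arr=[17 12 14 18] head=0 tail=0 count=0
After op 9 (write(3)): arr=[3 12 14 18] head=0 tail=1 count=1
After op 10 (write(10)): arr=[3 10 14 18] head=0 tail=2 count=2
After op 11 (write(22)): arr=[3 10 22 18] head=0 tail=3 count=3
After op 12 (write(5)): arr=[3 10 22 5] head=0 tail=0 count=4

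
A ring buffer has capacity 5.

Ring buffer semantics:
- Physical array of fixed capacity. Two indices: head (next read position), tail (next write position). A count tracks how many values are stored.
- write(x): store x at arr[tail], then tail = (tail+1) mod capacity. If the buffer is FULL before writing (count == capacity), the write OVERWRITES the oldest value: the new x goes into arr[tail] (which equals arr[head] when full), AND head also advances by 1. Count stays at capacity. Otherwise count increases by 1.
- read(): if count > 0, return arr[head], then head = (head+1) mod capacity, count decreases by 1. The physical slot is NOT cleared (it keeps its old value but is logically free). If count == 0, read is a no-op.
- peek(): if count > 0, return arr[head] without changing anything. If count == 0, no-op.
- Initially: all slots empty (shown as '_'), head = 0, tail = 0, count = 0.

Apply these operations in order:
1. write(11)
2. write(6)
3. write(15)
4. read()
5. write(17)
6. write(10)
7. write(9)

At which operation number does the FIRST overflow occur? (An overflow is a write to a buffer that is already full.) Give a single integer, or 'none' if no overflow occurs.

After op 1 (write(11)): arr=[11 _ _ _ _] head=0 tail=1 count=1
After op 2 (write(6)): arr=[11 6 _ _ _] head=0 tail=2 count=2
After op 3 (write(15)): arr=[11 6 15 _ _] head=0 tail=3 count=3
After op 4 (read()): arr=[11 6 15 _ _] head=1 tail=3 count=2
After op 5 (write(17)): arr=[11 6 15 17 _] head=1 tail=4 count=3
After op 6 (write(10)): arr=[11 6 15 17 10] head=1 tail=0 count=4
After op 7 (write(9)): arr=[9 6 15 17 10] head=1 tail=1 count=5

Answer: none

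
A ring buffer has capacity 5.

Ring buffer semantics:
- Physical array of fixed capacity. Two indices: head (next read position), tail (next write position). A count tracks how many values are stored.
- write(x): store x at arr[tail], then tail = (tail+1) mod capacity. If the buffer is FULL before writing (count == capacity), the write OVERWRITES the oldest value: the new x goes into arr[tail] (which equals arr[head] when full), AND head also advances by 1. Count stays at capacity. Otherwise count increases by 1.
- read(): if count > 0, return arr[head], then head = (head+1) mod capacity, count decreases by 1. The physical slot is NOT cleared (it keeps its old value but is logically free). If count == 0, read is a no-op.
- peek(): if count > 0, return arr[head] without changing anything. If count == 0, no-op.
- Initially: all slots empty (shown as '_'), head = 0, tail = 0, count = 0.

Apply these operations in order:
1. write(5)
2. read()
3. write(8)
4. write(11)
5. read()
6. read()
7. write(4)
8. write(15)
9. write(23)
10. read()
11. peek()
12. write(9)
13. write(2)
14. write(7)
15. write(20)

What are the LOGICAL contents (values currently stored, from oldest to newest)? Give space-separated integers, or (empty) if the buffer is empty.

After op 1 (write(5)): arr=[5 _ _ _ _] head=0 tail=1 count=1
After op 2 (read()): arr=[5 _ _ _ _] head=1 tail=1 count=0
After op 3 (write(8)): arr=[5 8 _ _ _] head=1 tail=2 count=1
After op 4 (write(11)): arr=[5 8 11 _ _] head=1 tail=3 count=2
After op 5 (read()): arr=[5 8 11 _ _] head=2 tail=3 count=1
After op 6 (read()): arr=[5 8 11 _ _] head=3 tail=3 count=0
After op 7 (write(4)): arr=[5 8 11 4 _] head=3 tail=4 count=1
After op 8 (write(15)): arr=[5 8 11 4 15] head=3 tail=0 count=2
After op 9 (write(23)): arr=[23 8 11 4 15] head=3 tail=1 count=3
After op 10 (read()): arr=[23 8 11 4 15] head=4 tail=1 count=2
After op 11 (peek()): arr=[23 8 11 4 15] head=4 tail=1 count=2
After op 12 (write(9)): arr=[23 9 11 4 15] head=4 tail=2 count=3
After op 13 (write(2)): arr=[23 9 2 4 15] head=4 tail=3 count=4
After op 14 (write(7)): arr=[23 9 2 7 15] head=4 tail=4 count=5
After op 15 (write(20)): arr=[23 9 2 7 20] head=0 tail=0 count=5

Answer: 23 9 2 7 20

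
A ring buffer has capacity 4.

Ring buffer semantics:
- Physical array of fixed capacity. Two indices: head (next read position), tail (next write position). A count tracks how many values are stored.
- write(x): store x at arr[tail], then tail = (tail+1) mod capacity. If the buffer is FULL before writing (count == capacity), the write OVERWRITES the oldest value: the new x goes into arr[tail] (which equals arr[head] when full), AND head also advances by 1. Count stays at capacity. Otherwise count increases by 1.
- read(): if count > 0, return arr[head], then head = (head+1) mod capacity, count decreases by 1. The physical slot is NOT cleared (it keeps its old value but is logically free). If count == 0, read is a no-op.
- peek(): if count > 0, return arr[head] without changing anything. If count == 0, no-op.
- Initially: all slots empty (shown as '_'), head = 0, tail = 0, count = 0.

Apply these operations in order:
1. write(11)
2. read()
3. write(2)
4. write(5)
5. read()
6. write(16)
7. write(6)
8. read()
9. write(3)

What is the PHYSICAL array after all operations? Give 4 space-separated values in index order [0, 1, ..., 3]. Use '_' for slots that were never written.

Answer: 6 3 5 16

Derivation:
After op 1 (write(11)): arr=[11 _ _ _] head=0 tail=1 count=1
After op 2 (read()): arr=[11 _ _ _] head=1 tail=1 count=0
After op 3 (write(2)): arr=[11 2 _ _] head=1 tail=2 count=1
After op 4 (write(5)): arr=[11 2 5 _] head=1 tail=3 count=2
After op 5 (read()): arr=[11 2 5 _] head=2 tail=3 count=1
After op 6 (write(16)): arr=[11 2 5 16] head=2 tail=0 count=2
After op 7 (write(6)): arr=[6 2 5 16] head=2 tail=1 count=3
After op 8 (read()): arr=[6 2 5 16] head=3 tail=1 count=2
After op 9 (write(3)): arr=[6 3 5 16] head=3 tail=2 count=3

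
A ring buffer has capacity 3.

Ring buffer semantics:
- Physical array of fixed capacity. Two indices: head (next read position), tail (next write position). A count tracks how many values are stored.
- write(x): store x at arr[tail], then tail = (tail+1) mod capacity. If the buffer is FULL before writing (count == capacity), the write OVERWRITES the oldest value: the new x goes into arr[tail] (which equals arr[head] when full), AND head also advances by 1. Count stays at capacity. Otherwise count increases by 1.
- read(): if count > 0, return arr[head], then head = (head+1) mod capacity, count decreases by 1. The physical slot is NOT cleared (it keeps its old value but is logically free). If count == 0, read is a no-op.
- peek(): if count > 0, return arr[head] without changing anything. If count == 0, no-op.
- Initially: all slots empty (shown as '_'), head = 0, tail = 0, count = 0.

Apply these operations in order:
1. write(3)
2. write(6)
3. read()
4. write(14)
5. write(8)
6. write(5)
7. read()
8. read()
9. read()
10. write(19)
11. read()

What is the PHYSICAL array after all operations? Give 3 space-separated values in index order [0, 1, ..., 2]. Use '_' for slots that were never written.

Answer: 8 5 19

Derivation:
After op 1 (write(3)): arr=[3 _ _] head=0 tail=1 count=1
After op 2 (write(6)): arr=[3 6 _] head=0 tail=2 count=2
After op 3 (read()): arr=[3 6 _] head=1 tail=2 count=1
After op 4 (write(14)): arr=[3 6 14] head=1 tail=0 count=2
After op 5 (write(8)): arr=[8 6 14] head=1 tail=1 count=3
After op 6 (write(5)): arr=[8 5 14] head=2 tail=2 count=3
After op 7 (read()): arr=[8 5 14] head=0 tail=2 count=2
After op 8 (read()): arr=[8 5 14] head=1 tail=2 count=1
After op 9 (read()): arr=[8 5 14] head=2 tail=2 count=0
After op 10 (write(19)): arr=[8 5 19] head=2 tail=0 count=1
After op 11 (read()): arr=[8 5 19] head=0 tail=0 count=0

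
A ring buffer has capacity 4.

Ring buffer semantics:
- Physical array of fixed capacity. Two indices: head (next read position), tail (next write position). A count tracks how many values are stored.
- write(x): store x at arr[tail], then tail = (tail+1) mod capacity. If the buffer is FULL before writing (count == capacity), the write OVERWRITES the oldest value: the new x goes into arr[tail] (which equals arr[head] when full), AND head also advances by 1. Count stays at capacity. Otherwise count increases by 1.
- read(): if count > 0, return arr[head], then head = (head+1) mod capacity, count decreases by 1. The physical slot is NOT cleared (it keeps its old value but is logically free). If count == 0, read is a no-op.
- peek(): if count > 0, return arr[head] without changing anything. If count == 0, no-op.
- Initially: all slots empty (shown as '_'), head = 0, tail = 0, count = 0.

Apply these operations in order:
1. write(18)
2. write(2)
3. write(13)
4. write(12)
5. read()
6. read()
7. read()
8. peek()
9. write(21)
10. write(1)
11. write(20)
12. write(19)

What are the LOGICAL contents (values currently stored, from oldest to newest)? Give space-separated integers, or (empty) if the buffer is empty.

Answer: 21 1 20 19

Derivation:
After op 1 (write(18)): arr=[18 _ _ _] head=0 tail=1 count=1
After op 2 (write(2)): arr=[18 2 _ _] head=0 tail=2 count=2
After op 3 (write(13)): arr=[18 2 13 _] head=0 tail=3 count=3
After op 4 (write(12)): arr=[18 2 13 12] head=0 tail=0 count=4
After op 5 (read()): arr=[18 2 13 12] head=1 tail=0 count=3
After op 6 (read()): arr=[18 2 13 12] head=2 tail=0 count=2
After op 7 (read()): arr=[18 2 13 12] head=3 tail=0 count=1
After op 8 (peek()): arr=[18 2 13 12] head=3 tail=0 count=1
After op 9 (write(21)): arr=[21 2 13 12] head=3 tail=1 count=2
After op 10 (write(1)): arr=[21 1 13 12] head=3 tail=2 count=3
After op 11 (write(20)): arr=[21 1 20 12] head=3 tail=3 count=4
After op 12 (write(19)): arr=[21 1 20 19] head=0 tail=0 count=4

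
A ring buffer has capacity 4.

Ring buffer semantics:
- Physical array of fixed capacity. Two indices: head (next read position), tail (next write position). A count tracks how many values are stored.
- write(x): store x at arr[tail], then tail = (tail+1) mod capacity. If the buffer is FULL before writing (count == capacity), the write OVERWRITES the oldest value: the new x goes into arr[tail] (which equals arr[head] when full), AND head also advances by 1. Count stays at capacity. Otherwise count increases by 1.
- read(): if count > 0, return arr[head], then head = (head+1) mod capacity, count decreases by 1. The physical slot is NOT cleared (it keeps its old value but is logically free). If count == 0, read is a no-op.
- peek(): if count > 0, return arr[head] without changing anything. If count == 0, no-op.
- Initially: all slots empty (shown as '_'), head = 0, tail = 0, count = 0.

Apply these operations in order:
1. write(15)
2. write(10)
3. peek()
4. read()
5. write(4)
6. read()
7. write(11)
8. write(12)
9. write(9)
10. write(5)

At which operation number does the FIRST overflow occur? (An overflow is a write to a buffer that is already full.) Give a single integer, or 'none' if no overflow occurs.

Answer: 10

Derivation:
After op 1 (write(15)): arr=[15 _ _ _] head=0 tail=1 count=1
After op 2 (write(10)): arr=[15 10 _ _] head=0 tail=2 count=2
After op 3 (peek()): arr=[15 10 _ _] head=0 tail=2 count=2
After op 4 (read()): arr=[15 10 _ _] head=1 tail=2 count=1
After op 5 (write(4)): arr=[15 10 4 _] head=1 tail=3 count=2
After op 6 (read()): arr=[15 10 4 _] head=2 tail=3 count=1
After op 7 (write(11)): arr=[15 10 4 11] head=2 tail=0 count=2
After op 8 (write(12)): arr=[12 10 4 11] head=2 tail=1 count=3
After op 9 (write(9)): arr=[12 9 4 11] head=2 tail=2 count=4
After op 10 (write(5)): arr=[12 9 5 11] head=3 tail=3 count=4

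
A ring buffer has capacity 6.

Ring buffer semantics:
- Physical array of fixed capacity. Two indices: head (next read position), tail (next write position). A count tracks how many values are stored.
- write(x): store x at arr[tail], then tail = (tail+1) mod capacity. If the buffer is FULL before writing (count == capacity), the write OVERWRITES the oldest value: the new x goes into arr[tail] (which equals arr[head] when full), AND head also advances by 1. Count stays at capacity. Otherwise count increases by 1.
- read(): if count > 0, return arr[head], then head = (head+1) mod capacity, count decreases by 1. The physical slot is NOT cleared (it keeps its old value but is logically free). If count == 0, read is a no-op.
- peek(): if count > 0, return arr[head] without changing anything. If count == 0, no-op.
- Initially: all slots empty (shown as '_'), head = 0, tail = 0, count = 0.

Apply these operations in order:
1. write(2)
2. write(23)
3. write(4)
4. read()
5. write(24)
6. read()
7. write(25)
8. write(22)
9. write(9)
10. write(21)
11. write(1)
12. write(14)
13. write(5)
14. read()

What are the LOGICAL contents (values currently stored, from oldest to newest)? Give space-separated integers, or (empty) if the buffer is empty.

After op 1 (write(2)): arr=[2 _ _ _ _ _] head=0 tail=1 count=1
After op 2 (write(23)): arr=[2 23 _ _ _ _] head=0 tail=2 count=2
After op 3 (write(4)): arr=[2 23 4 _ _ _] head=0 tail=3 count=3
After op 4 (read()): arr=[2 23 4 _ _ _] head=1 tail=3 count=2
After op 5 (write(24)): arr=[2 23 4 24 _ _] head=1 tail=4 count=3
After op 6 (read()): arr=[2 23 4 24 _ _] head=2 tail=4 count=2
After op 7 (write(25)): arr=[2 23 4 24 25 _] head=2 tail=5 count=3
After op 8 (write(22)): arr=[2 23 4 24 25 22] head=2 tail=0 count=4
After op 9 (write(9)): arr=[9 23 4 24 25 22] head=2 tail=1 count=5
After op 10 (write(21)): arr=[9 21 4 24 25 22] head=2 tail=2 count=6
After op 11 (write(1)): arr=[9 21 1 24 25 22] head=3 tail=3 count=6
After op 12 (write(14)): arr=[9 21 1 14 25 22] head=4 tail=4 count=6
After op 13 (write(5)): arr=[9 21 1 14 5 22] head=5 tail=5 count=6
After op 14 (read()): arr=[9 21 1 14 5 22] head=0 tail=5 count=5

Answer: 9 21 1 14 5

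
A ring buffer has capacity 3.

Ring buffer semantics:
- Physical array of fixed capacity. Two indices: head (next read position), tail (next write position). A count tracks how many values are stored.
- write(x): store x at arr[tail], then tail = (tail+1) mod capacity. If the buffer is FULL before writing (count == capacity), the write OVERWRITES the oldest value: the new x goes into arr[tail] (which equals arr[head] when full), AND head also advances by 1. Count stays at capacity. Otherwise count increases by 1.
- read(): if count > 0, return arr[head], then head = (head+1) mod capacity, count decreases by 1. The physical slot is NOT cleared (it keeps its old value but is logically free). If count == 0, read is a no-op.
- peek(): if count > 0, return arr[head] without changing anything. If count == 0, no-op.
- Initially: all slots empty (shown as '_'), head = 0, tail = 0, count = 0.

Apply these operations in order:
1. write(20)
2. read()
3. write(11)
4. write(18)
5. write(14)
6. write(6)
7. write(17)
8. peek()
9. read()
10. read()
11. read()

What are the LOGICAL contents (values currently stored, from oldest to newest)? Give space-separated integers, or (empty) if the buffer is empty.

After op 1 (write(20)): arr=[20 _ _] head=0 tail=1 count=1
After op 2 (read()): arr=[20 _ _] head=1 tail=1 count=0
After op 3 (write(11)): arr=[20 11 _] head=1 tail=2 count=1
After op 4 (write(18)): arr=[20 11 18] head=1 tail=0 count=2
After op 5 (write(14)): arr=[14 11 18] head=1 tail=1 count=3
After op 6 (write(6)): arr=[14 6 18] head=2 tail=2 count=3
After op 7 (write(17)): arr=[14 6 17] head=0 tail=0 count=3
After op 8 (peek()): arr=[14 6 17] head=0 tail=0 count=3
After op 9 (read()): arr=[14 6 17] head=1 tail=0 count=2
After op 10 (read()): arr=[14 6 17] head=2 tail=0 count=1
After op 11 (read()): arr=[14 6 17] head=0 tail=0 count=0

Answer: (empty)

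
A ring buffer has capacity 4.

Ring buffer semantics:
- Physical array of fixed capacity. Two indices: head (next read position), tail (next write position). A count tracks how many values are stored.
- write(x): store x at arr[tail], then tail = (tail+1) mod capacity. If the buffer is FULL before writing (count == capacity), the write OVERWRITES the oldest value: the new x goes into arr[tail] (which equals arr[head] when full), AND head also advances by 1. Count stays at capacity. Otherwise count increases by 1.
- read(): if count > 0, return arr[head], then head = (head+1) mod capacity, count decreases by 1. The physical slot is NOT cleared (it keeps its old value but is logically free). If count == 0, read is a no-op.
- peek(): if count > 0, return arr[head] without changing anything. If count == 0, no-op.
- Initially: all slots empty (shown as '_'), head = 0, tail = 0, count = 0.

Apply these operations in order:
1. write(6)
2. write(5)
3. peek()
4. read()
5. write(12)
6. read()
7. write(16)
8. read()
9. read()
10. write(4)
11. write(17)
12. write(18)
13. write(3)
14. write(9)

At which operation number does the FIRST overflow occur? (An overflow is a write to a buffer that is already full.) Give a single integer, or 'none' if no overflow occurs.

Answer: 14

Derivation:
After op 1 (write(6)): arr=[6 _ _ _] head=0 tail=1 count=1
After op 2 (write(5)): arr=[6 5 _ _] head=0 tail=2 count=2
After op 3 (peek()): arr=[6 5 _ _] head=0 tail=2 count=2
After op 4 (read()): arr=[6 5 _ _] head=1 tail=2 count=1
After op 5 (write(12)): arr=[6 5 12 _] head=1 tail=3 count=2
After op 6 (read()): arr=[6 5 12 _] head=2 tail=3 count=1
After op 7 (write(16)): arr=[6 5 12 16] head=2 tail=0 count=2
After op 8 (read()): arr=[6 5 12 16] head=3 tail=0 count=1
After op 9 (read()): arr=[6 5 12 16] head=0 tail=0 count=0
After op 10 (write(4)): arr=[4 5 12 16] head=0 tail=1 count=1
After op 11 (write(17)): arr=[4 17 12 16] head=0 tail=2 count=2
After op 12 (write(18)): arr=[4 17 18 16] head=0 tail=3 count=3
After op 13 (write(3)): arr=[4 17 18 3] head=0 tail=0 count=4
After op 14 (write(9)): arr=[9 17 18 3] head=1 tail=1 count=4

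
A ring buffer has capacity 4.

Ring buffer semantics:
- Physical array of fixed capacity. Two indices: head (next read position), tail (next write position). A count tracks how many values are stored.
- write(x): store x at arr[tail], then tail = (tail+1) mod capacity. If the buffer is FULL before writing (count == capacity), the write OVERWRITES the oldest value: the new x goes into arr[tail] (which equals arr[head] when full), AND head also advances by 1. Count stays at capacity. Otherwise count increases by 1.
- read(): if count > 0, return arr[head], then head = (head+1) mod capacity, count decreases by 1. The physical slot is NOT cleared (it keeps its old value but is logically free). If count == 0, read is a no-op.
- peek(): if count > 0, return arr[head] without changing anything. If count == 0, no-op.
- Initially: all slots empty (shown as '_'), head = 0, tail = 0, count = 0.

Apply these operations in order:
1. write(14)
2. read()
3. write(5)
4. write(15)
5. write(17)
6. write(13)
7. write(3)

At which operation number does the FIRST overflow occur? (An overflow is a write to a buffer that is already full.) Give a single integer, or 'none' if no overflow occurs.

Answer: 7

Derivation:
After op 1 (write(14)): arr=[14 _ _ _] head=0 tail=1 count=1
After op 2 (read()): arr=[14 _ _ _] head=1 tail=1 count=0
After op 3 (write(5)): arr=[14 5 _ _] head=1 tail=2 count=1
After op 4 (write(15)): arr=[14 5 15 _] head=1 tail=3 count=2
After op 5 (write(17)): arr=[14 5 15 17] head=1 tail=0 count=3
After op 6 (write(13)): arr=[13 5 15 17] head=1 tail=1 count=4
After op 7 (write(3)): arr=[13 3 15 17] head=2 tail=2 count=4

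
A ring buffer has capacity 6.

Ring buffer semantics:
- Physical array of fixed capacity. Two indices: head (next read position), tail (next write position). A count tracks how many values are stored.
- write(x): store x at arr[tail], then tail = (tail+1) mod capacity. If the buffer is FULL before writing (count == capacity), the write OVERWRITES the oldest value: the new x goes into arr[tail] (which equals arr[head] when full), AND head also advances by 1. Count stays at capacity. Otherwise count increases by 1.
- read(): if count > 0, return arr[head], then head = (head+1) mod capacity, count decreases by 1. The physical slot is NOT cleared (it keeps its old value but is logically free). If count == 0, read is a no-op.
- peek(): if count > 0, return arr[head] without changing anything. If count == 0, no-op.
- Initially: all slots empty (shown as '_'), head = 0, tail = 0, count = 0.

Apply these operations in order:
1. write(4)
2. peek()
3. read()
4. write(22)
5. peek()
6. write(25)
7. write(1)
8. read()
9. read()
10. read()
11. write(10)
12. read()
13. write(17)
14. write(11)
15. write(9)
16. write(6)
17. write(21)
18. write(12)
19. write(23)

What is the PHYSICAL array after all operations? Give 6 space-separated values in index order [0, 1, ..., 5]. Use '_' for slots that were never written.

After op 1 (write(4)): arr=[4 _ _ _ _ _] head=0 tail=1 count=1
After op 2 (peek()): arr=[4 _ _ _ _ _] head=0 tail=1 count=1
After op 3 (read()): arr=[4 _ _ _ _ _] head=1 tail=1 count=0
After op 4 (write(22)): arr=[4 22 _ _ _ _] head=1 tail=2 count=1
After op 5 (peek()): arr=[4 22 _ _ _ _] head=1 tail=2 count=1
After op 6 (write(25)): arr=[4 22 25 _ _ _] head=1 tail=3 count=2
After op 7 (write(1)): arr=[4 22 25 1 _ _] head=1 tail=4 count=3
After op 8 (read()): arr=[4 22 25 1 _ _] head=2 tail=4 count=2
After op 9 (read()): arr=[4 22 25 1 _ _] head=3 tail=4 count=1
After op 10 (read()): arr=[4 22 25 1 _ _] head=4 tail=4 count=0
After op 11 (write(10)): arr=[4 22 25 1 10 _] head=4 tail=5 count=1
After op 12 (read()): arr=[4 22 25 1 10 _] head=5 tail=5 count=0
After op 13 (write(17)): arr=[4 22 25 1 10 17] head=5 tail=0 count=1
After op 14 (write(11)): arr=[11 22 25 1 10 17] head=5 tail=1 count=2
After op 15 (write(9)): arr=[11 9 25 1 10 17] head=5 tail=2 count=3
After op 16 (write(6)): arr=[11 9 6 1 10 17] head=5 tail=3 count=4
After op 17 (write(21)): arr=[11 9 6 21 10 17] head=5 tail=4 count=5
After op 18 (write(12)): arr=[11 9 6 21 12 17] head=5 tail=5 count=6
After op 19 (write(23)): arr=[11 9 6 21 12 23] head=0 tail=0 count=6

Answer: 11 9 6 21 12 23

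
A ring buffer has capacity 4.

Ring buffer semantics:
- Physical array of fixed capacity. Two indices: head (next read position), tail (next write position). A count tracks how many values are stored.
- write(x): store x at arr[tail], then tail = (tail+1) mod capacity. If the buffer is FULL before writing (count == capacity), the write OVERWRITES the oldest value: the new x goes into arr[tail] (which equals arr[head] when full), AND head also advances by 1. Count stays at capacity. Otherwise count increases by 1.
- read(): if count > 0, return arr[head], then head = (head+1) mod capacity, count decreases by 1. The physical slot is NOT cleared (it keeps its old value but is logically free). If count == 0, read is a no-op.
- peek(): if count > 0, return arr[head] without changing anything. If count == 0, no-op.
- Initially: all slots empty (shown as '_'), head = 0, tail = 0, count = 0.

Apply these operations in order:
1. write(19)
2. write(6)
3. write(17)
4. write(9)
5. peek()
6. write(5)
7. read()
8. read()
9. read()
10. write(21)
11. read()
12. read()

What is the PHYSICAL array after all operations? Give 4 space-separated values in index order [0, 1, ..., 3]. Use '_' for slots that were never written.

Answer: 5 21 17 9

Derivation:
After op 1 (write(19)): arr=[19 _ _ _] head=0 tail=1 count=1
After op 2 (write(6)): arr=[19 6 _ _] head=0 tail=2 count=2
After op 3 (write(17)): arr=[19 6 17 _] head=0 tail=3 count=3
After op 4 (write(9)): arr=[19 6 17 9] head=0 tail=0 count=4
After op 5 (peek()): arr=[19 6 17 9] head=0 tail=0 count=4
After op 6 (write(5)): arr=[5 6 17 9] head=1 tail=1 count=4
After op 7 (read()): arr=[5 6 17 9] head=2 tail=1 count=3
After op 8 (read()): arr=[5 6 17 9] head=3 tail=1 count=2
After op 9 (read()): arr=[5 6 17 9] head=0 tail=1 count=1
After op 10 (write(21)): arr=[5 21 17 9] head=0 tail=2 count=2
After op 11 (read()): arr=[5 21 17 9] head=1 tail=2 count=1
After op 12 (read()): arr=[5 21 17 9] head=2 tail=2 count=0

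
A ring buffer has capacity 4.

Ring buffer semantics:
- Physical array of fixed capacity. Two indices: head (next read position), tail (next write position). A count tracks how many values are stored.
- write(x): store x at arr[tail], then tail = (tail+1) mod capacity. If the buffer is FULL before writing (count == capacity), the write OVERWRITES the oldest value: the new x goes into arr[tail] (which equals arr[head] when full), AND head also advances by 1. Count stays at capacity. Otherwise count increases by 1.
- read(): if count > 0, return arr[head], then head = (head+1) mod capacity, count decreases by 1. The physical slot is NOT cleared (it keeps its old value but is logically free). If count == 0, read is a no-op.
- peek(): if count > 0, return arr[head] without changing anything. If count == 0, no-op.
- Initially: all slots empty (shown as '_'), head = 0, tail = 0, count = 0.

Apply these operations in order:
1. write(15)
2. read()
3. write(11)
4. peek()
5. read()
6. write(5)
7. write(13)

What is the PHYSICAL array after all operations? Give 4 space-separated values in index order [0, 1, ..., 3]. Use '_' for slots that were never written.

Answer: 15 11 5 13

Derivation:
After op 1 (write(15)): arr=[15 _ _ _] head=0 tail=1 count=1
After op 2 (read()): arr=[15 _ _ _] head=1 tail=1 count=0
After op 3 (write(11)): arr=[15 11 _ _] head=1 tail=2 count=1
After op 4 (peek()): arr=[15 11 _ _] head=1 tail=2 count=1
After op 5 (read()): arr=[15 11 _ _] head=2 tail=2 count=0
After op 6 (write(5)): arr=[15 11 5 _] head=2 tail=3 count=1
After op 7 (write(13)): arr=[15 11 5 13] head=2 tail=0 count=2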